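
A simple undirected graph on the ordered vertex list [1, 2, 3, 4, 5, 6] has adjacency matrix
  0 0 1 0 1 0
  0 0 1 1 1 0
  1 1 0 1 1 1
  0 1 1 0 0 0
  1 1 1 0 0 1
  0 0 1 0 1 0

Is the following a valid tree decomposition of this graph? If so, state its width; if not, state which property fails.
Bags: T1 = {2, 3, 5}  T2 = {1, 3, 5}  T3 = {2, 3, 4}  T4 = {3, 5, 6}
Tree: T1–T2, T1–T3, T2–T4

Yes; width 2.

Vertex coverage: the bags together contain {1, 2, 3, 4, 5, 6}, the full vertex set. Edge coverage: each edge of G has both endpoints in at least one bag. Running intersection: for every vertex, the bags containing it form a connected subtree. All three properties hold, so this is a valid tree decomposition of width max|bag| − 1 = 2, and hence tw(G) ≤ 2.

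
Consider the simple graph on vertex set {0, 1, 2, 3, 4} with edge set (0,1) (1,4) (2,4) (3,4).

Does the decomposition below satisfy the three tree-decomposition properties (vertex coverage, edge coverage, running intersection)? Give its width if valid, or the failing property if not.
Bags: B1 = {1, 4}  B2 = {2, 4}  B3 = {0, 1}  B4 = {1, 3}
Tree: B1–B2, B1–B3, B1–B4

A tree decomposition must satisfy three properties: every vertex lies in some bag; for every edge, both endpoints lie together in some bag; and for every vertex, the bags containing it form a connected subtree. Here edge (4,3) lies in no bag, so the decomposition is invalid.

No — edge (4,3) lies in no bag.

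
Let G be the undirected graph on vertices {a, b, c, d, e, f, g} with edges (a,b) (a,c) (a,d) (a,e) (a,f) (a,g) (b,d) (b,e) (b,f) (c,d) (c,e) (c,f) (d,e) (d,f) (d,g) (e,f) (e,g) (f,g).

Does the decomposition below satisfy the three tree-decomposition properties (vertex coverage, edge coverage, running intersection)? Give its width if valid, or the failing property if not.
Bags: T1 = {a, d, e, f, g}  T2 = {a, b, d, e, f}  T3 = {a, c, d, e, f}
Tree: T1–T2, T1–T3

Checking the three conditions: (i) the bags cover all of {a, b, c, d, e, f, g}; (ii) for each edge, some bag contains both endpoints; (iii) the bags containing any fixed vertex form a subtree. All hold, so the decomposition is valid with width 5 − 1 = 4.

Yes; width 4.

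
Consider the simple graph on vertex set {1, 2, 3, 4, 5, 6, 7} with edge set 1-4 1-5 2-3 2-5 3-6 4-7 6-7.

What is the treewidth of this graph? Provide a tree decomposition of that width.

Treewidth 2.
One optimal decomposition is:
Bags: B1 = {1, 2, 5}  B2 = {1, 2, 3}  B3 = {1, 3, 6}  B4 = {1, 6, 7}  B5 = {1, 4, 7}
Tree: B1–B2, B2–B3, B3–B4, B4–B5

Every bag has size at most 3, so the width is 3 − 1 = 2 and tw(G) ≤ 2. The edges 1–5–2–3–6–7–4–1 form a cycle, so G is not a tree and its treewidth is at least 2. Hence tw(G) = 2 exactly.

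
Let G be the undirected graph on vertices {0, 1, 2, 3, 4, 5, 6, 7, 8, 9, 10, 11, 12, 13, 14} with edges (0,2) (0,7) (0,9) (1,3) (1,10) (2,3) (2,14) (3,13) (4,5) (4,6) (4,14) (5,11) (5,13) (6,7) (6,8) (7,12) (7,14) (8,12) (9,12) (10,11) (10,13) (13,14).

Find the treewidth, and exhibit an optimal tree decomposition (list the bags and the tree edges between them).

Every bag has size at most 4, so the width is 4 − 1 = 3 and tw(G) ≤ 3. For the lower bound: the 4 vertex sets {1,10,11}, {5}, {13}, {2,3,4,14} are disjoint, each induces a connected subgraph, and every pair is joined by at least one edge of G. Contracting each set to a single vertex therefore yields K_{4} as a minor, and since treewidth is minor-monotone, tw(G) ≥ tw(K_{4}) = 3. The upper and lower bounds meet at 3, so that is the treewidth.

Treewidth 3.
One optimal decomposition is:
Bags: B1 = {1, 5, 10, 11}  B2 = {1, 5, 10, 13}  B3 = {1, 3, 5, 13}  B4 = {3, 4, 5, 13}  B5 = {3, 4, 13, 14}  B6 = {2, 3, 4, 14}  B7 = {2, 4, 6, 14}  B8 = {2, 6, 7, 14}  B9 = {0, 2, 6, 7}  B10 = {0, 6, 7, 8}  B11 = {0, 7, 8, 12}  B12 = {0, 8, 9, 12}
Tree: B1–B2, B2–B3, B3–B4, B4–B5, B5–B6, B6–B7, B7–B8, B8–B9, B9–B10, B10–B11, B11–B12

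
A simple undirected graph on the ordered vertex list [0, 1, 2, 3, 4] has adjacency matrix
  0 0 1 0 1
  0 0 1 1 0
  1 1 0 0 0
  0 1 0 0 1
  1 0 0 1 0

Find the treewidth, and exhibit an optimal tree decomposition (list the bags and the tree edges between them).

Treewidth 2.
One such decomposition:
Bags: B1 = {1, 2, 3}  B2 = {2, 3, 4}  B3 = {0, 2, 4}
Tree: B1–B2, B2–B3

Each bag holds 3 vertices, so the decomposition has width 2, which upper-bounds the treewidth. Since 2–1–3–4–0–2 is a cycle in G, G is not acyclic. Forests are exactly the graphs of treewidth ≤ 1, so tw(G) ≥ 2. Therefore the treewidth is 2.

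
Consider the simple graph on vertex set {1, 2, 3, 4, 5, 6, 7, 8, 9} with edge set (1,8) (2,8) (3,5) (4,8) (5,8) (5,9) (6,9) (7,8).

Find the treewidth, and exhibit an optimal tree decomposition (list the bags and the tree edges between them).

Treewidth 1.
Bags: B1 = {5, 8}  B2 = {2, 8}  B3 = {1, 8}  B4 = {3, 5}  B5 = {7, 8}  B6 = {5, 9}  B7 = {6, 9}  B8 = {4, 8}
Tree: B1–B2, B2–B3, B1–B4, B1–B5, B4–B6, B6–B7, B3–B8

Every bag has size at most 2, so the width is 2 − 1 = 1 and tw(G) ≤ 1. Since G has at least one edge (e.g. 5–8), it is not an edgeless graph, so tw(G) ≥ 1. Combining the bounds, tw(G) = 1.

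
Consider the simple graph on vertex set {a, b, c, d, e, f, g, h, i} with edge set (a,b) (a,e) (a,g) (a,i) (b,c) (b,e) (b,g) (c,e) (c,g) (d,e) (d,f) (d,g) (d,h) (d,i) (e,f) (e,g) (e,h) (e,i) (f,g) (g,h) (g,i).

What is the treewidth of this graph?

A width-3 tree decomposition is:
Bags: B1 = {d, e, g, i}  B2 = {a, e, g, i}  B3 = {a, b, e, g}  B4 = {b, c, e, g}  B5 = {d, e, g, h}  B6 = {d, e, f, g}
Tree: B1–B2, B2–B3, B3–B4, B1–B5, B5–B6
Every bag has size at most 4, so the width is 4 − 1 = 3 and tw(G) ≤ 3. On the other hand G contains the 4-clique {d, e, g, h}. A clique must lie in a single bag of any decomposition, so no decomposition can have width below 3. Combining the bounds, tw(G) = 3.

3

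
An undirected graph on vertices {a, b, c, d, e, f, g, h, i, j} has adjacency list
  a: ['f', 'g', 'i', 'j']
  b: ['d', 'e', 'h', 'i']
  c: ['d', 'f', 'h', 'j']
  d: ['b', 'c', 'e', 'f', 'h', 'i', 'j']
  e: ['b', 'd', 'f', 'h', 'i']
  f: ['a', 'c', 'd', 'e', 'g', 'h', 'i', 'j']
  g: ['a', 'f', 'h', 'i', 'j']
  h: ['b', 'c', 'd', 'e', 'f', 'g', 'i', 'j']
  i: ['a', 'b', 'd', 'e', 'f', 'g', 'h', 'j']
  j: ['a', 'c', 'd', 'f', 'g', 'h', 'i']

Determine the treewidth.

A width-4 tree decomposition is:
Bags: B1 = {c, d, f, h, j}  B2 = {d, f, h, i, j}  B3 = {d, e, f, h, i}  B4 = {f, g, h, i, j}  B5 = {a, f, g, i, j}  B6 = {b, d, e, h, i}
Tree: B1–B2, B2–B3, B2–B4, B4–B5, B3–B6
The largest bag has 5 vertices, giving width 4; this decomposition certifies tw(G) ≤ 4. On the other hand G contains the 5-clique {c, d, f, h, j}. A clique must lie in a single bag of any decomposition, so no decomposition can have width below 4. Combining the bounds, tw(G) = 4.

4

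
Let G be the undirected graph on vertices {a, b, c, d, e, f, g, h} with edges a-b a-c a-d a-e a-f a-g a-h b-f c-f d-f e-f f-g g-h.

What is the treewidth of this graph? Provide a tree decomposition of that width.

Each bag holds 3 vertices, so the decomposition has width 2, which upper-bounds the treewidth. On the other hand G contains the 3-clique {a, g, h}. A clique must lie in a single bag of any decomposition, so no decomposition can have width below 2. Therefore the treewidth is 2.

Treewidth 2.
One such decomposition:
Bags: B1 = {a, e, f}  B2 = {a, d, f}  B3 = {a, b, f}  B4 = {a, f, g}  B5 = {a, g, h}  B6 = {a, c, f}
Tree: B1–B2, B2–B3, B3–B4, B4–B5, B3–B6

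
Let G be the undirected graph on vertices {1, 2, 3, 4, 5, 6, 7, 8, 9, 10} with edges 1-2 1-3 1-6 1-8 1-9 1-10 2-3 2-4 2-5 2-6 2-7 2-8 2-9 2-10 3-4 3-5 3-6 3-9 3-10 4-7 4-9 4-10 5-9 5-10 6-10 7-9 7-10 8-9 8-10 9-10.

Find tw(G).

4

A width-4 tree decomposition is:
Bags: B1 = {2, 3, 5, 9, 10}  B2 = {2, 3, 4, 9, 10}  B3 = {1, 2, 3, 9, 10}  B4 = {1, 2, 8, 9, 10}  B5 = {1, 2, 3, 6, 10}  B6 = {2, 4, 7, 9, 10}
Tree: B1–B2, B1–B3, B3–B4, B3–B5, B2–B6
Every bag has size at most 5, so the width is 5 − 1 = 4 and tw(G) ≤ 4. On the other hand G contains the 5-clique {1, 2, 8, 9, 10}. A clique must lie in a single bag of any decomposition, so no decomposition can have width below 4. Therefore the treewidth is 4.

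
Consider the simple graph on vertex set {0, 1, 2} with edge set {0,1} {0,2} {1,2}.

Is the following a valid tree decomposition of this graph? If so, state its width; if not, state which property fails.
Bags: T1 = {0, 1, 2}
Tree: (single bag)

Yes; width 2.

Every vertex of G appears in some bag (union = {0, 1, 2}); every edge is covered by a bag; and for each vertex v the set of bags containing v is connected in the bag tree. The decomposition is therefore valid. The largest bag has 3 vertices, so the width is 2.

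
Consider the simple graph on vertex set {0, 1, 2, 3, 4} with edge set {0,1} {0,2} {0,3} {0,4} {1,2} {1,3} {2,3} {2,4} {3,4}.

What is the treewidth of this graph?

A width-3 tree decomposition is:
Bags: B1 = {0, 1, 2, 3}  B2 = {0, 2, 3, 4}
Tree: B1–B2
Each bag holds 4 vertices, so the decomposition has width 3, which upper-bounds the treewidth. On the other hand G contains the 4-clique {0, 1, 2, 3}. A clique must lie in a single bag of any decomposition, so no decomposition can have width below 3. Hence tw(G) = 3 exactly.

3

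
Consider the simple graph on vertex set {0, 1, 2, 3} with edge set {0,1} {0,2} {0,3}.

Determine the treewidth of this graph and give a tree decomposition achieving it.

Treewidth 1.
Bags: B1 = {0, 1}  B2 = {0, 3}  B3 = {0, 2}
Tree: B1–B2, B1–B3

The largest bag has 2 vertices, giving width 1; this decomposition certifies tw(G) ≤ 1. Since G has at least one edge (e.g. 1–0), it is not an edgeless graph, so tw(G) ≥ 1. Hence tw(G) = 1 exactly.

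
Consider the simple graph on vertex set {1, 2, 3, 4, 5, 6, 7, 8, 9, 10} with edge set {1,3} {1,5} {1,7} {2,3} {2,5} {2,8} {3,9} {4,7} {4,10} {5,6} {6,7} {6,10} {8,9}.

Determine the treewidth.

A width-2 tree decomposition is:
Bags: B1 = {3, 8, 9}  B2 = {2, 3, 8}  B3 = {1, 2, 3}  B4 = {1, 2, 5}  B5 = {1, 5, 7}  B6 = {5, 6, 7}  B7 = {4, 6, 7}  B8 = {4, 6, 10}
Tree: B1–B2, B2–B3, B3–B4, B4–B5, B5–B6, B6–B7, B7–B8
The largest bag has 3 vertices, giving width 2; this decomposition certifies tw(G) ≤ 2. The edges 9–8–2–3–9 form a cycle, so G is not a tree and its treewidth is at least 2. Therefore the treewidth is 2.

2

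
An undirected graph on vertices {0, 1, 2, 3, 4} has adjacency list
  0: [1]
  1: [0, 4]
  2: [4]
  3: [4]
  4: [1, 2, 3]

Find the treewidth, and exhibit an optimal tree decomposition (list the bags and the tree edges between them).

Each bag holds 2 vertices, so the decomposition has width 1, which upper-bounds the treewidth. G has an edge, so its treewidth is at least 1. The upper and lower bounds meet at 1, so that is the treewidth.

Treewidth 1.
One such decomposition:
Bags: B1 = {3, 4}  B2 = {1, 4}  B3 = {0, 1}  B4 = {2, 4}
Tree: B1–B2, B2–B3, B2–B4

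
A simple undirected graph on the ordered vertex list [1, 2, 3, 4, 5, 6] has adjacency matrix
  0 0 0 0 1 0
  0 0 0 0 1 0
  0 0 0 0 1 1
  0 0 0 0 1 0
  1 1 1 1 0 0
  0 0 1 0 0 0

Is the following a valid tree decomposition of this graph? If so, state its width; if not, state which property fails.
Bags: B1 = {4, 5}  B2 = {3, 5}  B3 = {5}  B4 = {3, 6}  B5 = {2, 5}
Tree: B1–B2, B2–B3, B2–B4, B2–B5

A tree decomposition must satisfy three properties: every vertex lies in some bag; for every edge, both endpoints lie together in some bag; and for every vertex, the bags containing it form a connected subtree. Here vertex 1 appears in no bag, so the decomposition is invalid.

No — vertex 1 appears in no bag.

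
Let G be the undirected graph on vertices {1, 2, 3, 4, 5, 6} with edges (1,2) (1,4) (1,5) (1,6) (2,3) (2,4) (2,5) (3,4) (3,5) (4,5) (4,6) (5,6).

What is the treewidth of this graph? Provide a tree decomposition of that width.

Treewidth 3.
One such decomposition:
Bags: B1 = {2, 3, 4, 5}  B2 = {1, 2, 4, 5}  B3 = {1, 4, 5, 6}
Tree: B1–B2, B2–B3

The largest bag has 4 vertices, giving width 3; this decomposition certifies tw(G) ≤ 3. Conversely, {1, 2, 4, 5} is a clique of size 4, and the vertices of any clique must share a bag in every tree decomposition; so some bag has ≥ 4 vertices and tw(G) ≥ 3. Combining the bounds, tw(G) = 3.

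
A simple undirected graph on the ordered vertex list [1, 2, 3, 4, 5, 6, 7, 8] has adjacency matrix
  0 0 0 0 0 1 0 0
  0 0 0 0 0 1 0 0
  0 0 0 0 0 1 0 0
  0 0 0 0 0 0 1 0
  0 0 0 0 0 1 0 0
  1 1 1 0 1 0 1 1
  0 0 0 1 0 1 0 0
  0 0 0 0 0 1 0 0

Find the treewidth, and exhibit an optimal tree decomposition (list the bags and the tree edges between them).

The largest bag has 2 vertices, giving width 1; this decomposition certifies tw(G) ≤ 1. Any graph with an edge has treewidth ≥ 1, and G has the edge 5–6. The upper and lower bounds meet at 1, so that is the treewidth.

Treewidth 1.
Bags: B1 = {5, 6}  B2 = {1, 6}  B3 = {2, 6}  B4 = {6, 8}  B5 = {6, 7}  B6 = {4, 7}  B7 = {3, 6}
Tree: B1–B2, B2–B3, B1–B4, B4–B5, B5–B6, B4–B7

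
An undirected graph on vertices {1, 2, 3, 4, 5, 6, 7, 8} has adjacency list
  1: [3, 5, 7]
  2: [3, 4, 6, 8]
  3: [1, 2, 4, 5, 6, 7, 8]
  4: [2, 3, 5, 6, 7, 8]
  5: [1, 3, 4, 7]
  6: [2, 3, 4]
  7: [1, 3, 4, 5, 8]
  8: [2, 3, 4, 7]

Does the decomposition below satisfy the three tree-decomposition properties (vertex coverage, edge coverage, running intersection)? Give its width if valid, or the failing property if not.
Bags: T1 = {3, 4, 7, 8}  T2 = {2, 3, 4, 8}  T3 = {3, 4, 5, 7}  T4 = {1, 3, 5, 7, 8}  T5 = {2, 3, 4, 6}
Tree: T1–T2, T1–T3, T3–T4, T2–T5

No — bags containing vertex 8 are not connected in the tree.

A tree decomposition must satisfy three properties: every vertex lies in some bag; for every edge, both endpoints lie together in some bag; and for every vertex, the bags containing it form a connected subtree. Here bags containing vertex 8 are not connected in the tree, so the decomposition is invalid.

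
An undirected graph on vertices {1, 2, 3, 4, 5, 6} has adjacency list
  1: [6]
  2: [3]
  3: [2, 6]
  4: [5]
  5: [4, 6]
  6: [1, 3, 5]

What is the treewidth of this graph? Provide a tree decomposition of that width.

Every bag has size at most 2, so the width is 2 − 1 = 1 and tw(G) ≤ 1. Since G has at least one edge (e.g. 3–2), it is not an edgeless graph, so tw(G) ≥ 1. Hence tw(G) = 1 exactly.

Treewidth 1.
One optimal decomposition is:
Bags: B1 = {2, 3}  B2 = {3, 6}  B3 = {5, 6}  B4 = {1, 6}  B5 = {4, 5}
Tree: B1–B2, B2–B3, B3–B4, B3–B5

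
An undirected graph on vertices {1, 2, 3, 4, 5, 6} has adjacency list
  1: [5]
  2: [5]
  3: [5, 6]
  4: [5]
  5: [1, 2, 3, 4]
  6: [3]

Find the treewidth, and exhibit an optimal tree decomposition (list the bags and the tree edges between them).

Treewidth 1.
One optimal decomposition is:
Bags: B1 = {3, 5}  B2 = {3, 6}  B3 = {4, 5}  B4 = {2, 5}  B5 = {1, 5}
Tree: B1–B2, B1–B3, B3–B4, B1–B5

Every bag has size at most 2, so the width is 2 − 1 = 1 and tw(G) ≤ 1. Since G has at least one edge (e.g. 5–3), it is not an edgeless graph, so tw(G) ≥ 1. Combining the bounds, tw(G) = 1.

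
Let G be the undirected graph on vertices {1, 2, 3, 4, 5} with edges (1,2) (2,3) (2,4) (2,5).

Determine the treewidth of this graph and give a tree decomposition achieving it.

Treewidth 1.
One optimal decomposition is:
Bags: B1 = {2, 4}  B2 = {2, 3}  B3 = {1, 2}  B4 = {2, 5}
Tree: B1–B2, B1–B3, B3–B4

The largest bag has 2 vertices, giving width 1; this decomposition certifies tw(G) ≤ 1. Since G has at least one edge (e.g. 4–2), it is not an edgeless graph, so tw(G) ≥ 1. Therefore the treewidth is 1.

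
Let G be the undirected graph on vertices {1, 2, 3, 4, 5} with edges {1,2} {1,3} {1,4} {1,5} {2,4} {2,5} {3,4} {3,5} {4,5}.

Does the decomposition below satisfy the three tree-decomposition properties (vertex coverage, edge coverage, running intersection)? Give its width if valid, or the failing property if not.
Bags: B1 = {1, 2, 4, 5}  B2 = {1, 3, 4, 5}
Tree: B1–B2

Checking the three conditions: (i) the bags cover all of {1, 2, 3, 4, 5}; (ii) for each edge, some bag contains both endpoints; (iii) the bags containing any fixed vertex form a subtree. All hold, so the decomposition is valid with width 4 − 1 = 3.

Yes; width 3.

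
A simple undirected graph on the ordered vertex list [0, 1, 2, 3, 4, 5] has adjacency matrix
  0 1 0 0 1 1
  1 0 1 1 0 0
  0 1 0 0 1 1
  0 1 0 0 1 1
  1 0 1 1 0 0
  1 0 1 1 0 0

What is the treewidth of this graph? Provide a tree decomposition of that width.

Each bag holds 4 vertices, so the decomposition has width 3, which upper-bounds the treewidth. For the lower bound: the 4 vertex sets {3,5}, {1,2}, {0}, {4} are disjoint, each induces a connected subgraph, and every pair is joined by at least one edge of G. Contracting each set to a single vertex therefore yields K_{4} as a minor, and since treewidth is minor-monotone, tw(G) ≥ tw(K_{4}) = 3. Therefore the treewidth is 3.

Treewidth 3.
Bags: B1 = {0, 2, 3, 5}  B2 = {0, 1, 2, 3}  B3 = {0, 2, 3, 4}
Tree: B1–B2, B2–B3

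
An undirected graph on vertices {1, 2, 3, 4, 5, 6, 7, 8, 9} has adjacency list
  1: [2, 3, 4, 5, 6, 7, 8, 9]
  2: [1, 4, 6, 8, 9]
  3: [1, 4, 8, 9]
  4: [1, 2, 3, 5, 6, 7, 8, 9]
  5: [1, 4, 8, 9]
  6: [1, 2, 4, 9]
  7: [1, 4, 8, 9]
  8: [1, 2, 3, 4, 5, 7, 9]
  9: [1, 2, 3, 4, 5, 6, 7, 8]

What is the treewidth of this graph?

A width-4 tree decomposition is:
Bags: B1 = {1, 2, 4, 6, 9}  B2 = {1, 2, 4, 8, 9}  B3 = {1, 4, 5, 8, 9}  B4 = {1, 4, 7, 8, 9}  B5 = {1, 3, 4, 8, 9}
Tree: B1–B2, B2–B3, B3–B4, B2–B5
Every bag has size at most 5, so the width is 5 − 1 = 4 and tw(G) ≤ 4. Conversely, {1, 2, 4, 8, 9} is a clique of size 5, and the vertices of any clique must share a bag in every tree decomposition; so some bag has ≥ 5 vertices and tw(G) ≥ 4. Combining the bounds, tw(G) = 4.

4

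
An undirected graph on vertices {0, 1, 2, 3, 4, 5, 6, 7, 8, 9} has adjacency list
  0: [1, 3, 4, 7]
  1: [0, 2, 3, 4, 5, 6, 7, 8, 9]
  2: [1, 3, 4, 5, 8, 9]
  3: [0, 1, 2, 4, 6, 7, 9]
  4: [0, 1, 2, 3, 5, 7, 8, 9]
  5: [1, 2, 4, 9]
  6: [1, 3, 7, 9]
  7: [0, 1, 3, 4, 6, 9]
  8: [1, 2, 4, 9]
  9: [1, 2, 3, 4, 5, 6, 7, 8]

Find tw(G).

A width-4 tree decomposition is:
Bags: B1 = {1, 3, 4, 7, 9}  B2 = {1, 2, 3, 4, 9}  B3 = {0, 1, 3, 4, 7}  B4 = {1, 2, 4, 5, 9}  B5 = {1, 3, 6, 7, 9}  B6 = {1, 2, 4, 8, 9}
Tree: B1–B2, B1–B3, B2–B4, B1–B5, B2–B6
Every bag has size at most 5, so the width is 5 − 1 = 4 and tw(G) ≤ 4. Conversely, {0, 1, 3, 4, 7} is a clique of size 5, and the vertices of any clique must share a bag in every tree decomposition; so some bag has ≥ 5 vertices and tw(G) ≥ 4. Hence tw(G) = 4 exactly.

4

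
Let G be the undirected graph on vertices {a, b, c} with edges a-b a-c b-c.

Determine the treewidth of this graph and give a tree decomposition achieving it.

Treewidth 2.
Bags: B1 = {a, b, c}
Tree: (single bag)

A single bag containing all 3 vertices is trivially a valid decomposition of width 2. Conversely, {a, b, c} is a clique of size 3, and the vertices of any clique must share a bag in every tree decomposition; so some bag has ≥ 3 vertices and tw(G) ≥ 2. The upper and lower bounds meet at 2, so that is the treewidth.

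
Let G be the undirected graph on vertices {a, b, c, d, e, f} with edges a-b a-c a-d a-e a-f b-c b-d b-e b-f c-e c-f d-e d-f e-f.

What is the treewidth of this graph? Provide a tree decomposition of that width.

Treewidth 4.
Bags: B1 = {a, b, d, e, f}  B2 = {a, b, c, e, f}
Tree: B1–B2

Each bag holds 5 vertices, so the decomposition has width 4, which upper-bounds the treewidth. On the other hand G contains the 5-clique {a, b, d, e, f}. A clique must lie in a single bag of any decomposition, so no decomposition can have width below 4. Therefore the treewidth is 4.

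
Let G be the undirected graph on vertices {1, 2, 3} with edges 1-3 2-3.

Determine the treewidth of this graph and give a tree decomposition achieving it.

Treewidth 1.
One such decomposition:
Bags: B1 = {1, 3}  B2 = {2, 3}
Tree: B1–B2

The largest bag has 2 vertices, giving width 1; this decomposition certifies tw(G) ≤ 1. G has an edge, so its treewidth is at least 1. Therefore the treewidth is 1.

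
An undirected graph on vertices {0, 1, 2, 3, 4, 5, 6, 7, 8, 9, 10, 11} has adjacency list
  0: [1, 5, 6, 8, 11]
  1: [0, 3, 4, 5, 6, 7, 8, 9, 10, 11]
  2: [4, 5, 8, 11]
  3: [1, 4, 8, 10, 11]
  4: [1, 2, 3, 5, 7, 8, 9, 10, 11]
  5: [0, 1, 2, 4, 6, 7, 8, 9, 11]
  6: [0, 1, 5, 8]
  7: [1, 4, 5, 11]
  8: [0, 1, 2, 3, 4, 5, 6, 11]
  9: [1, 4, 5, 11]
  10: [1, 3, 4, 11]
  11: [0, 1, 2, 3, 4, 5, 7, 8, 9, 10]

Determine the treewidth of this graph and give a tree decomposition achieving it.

Treewidth 4.
Bags: B1 = {0, 1, 5, 8, 11}  B2 = {1, 4, 5, 8, 11}  B3 = {2, 4, 5, 8, 11}  B4 = {0, 1, 5, 6, 8}  B5 = {1, 4, 5, 7, 11}  B6 = {1, 3, 4, 8, 11}  B7 = {1, 4, 5, 9, 11}  B8 = {1, 3, 4, 10, 11}
Tree: B1–B2, B2–B3, B1–B4, B2–B5, B2–B6, B2–B7, B6–B8

Every bag has size at most 5, so the width is 5 − 1 = 4 and tw(G) ≤ 4. For the lower bound, the 5 vertices {0, 1, 5, 8, 11} are pairwise adjacent, and any tree decomposition puts a clique entirely inside one bag — forcing width ≥ 4. The upper and lower bounds meet at 4, so that is the treewidth.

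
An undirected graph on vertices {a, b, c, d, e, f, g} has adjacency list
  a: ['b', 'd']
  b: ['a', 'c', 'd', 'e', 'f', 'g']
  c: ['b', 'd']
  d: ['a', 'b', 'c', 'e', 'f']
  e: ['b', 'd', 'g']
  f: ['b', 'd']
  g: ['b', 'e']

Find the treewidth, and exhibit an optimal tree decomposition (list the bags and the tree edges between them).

Treewidth 2.
Bags: B1 = {a, b, d}  B2 = {b, d, e}  B3 = {b, c, d}  B4 = {b, e, g}  B5 = {b, d, f}
Tree: B1–B2, B1–B3, B2–B4, B2–B5

The largest bag has 3 vertices, giving width 2; this decomposition certifies tw(G) ≤ 2. For the lower bound, the 3 vertices {b, d, e} are pairwise adjacent, and any tree decomposition puts a clique entirely inside one bag — forcing width ≥ 2. The upper and lower bounds meet at 2, so that is the treewidth.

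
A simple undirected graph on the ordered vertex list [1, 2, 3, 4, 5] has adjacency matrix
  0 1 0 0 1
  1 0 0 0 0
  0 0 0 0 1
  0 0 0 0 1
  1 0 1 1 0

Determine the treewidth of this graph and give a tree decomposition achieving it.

Treewidth 1.
One such decomposition:
Bags: B1 = {1, 5}  B2 = {4, 5}  B3 = {3, 5}  B4 = {1, 2}
Tree: B1–B2, B1–B3, B1–B4

The largest bag has 2 vertices, giving width 1; this decomposition certifies tw(G) ≤ 1. Since G has at least one edge (e.g. 1–5), it is not an edgeless graph, so tw(G) ≥ 1. Therefore the treewidth is 1.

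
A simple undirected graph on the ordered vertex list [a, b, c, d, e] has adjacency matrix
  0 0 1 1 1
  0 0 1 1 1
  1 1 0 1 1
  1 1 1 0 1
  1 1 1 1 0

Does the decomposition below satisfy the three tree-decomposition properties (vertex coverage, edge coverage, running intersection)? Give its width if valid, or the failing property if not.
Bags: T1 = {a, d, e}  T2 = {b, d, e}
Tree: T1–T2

A tree decomposition must satisfy three properties: every vertex lies in some bag; for every edge, both endpoints lie together in some bag; and for every vertex, the bags containing it form a connected subtree. Here vertex c appears in no bag, so the decomposition is invalid.

No — vertex c appears in no bag.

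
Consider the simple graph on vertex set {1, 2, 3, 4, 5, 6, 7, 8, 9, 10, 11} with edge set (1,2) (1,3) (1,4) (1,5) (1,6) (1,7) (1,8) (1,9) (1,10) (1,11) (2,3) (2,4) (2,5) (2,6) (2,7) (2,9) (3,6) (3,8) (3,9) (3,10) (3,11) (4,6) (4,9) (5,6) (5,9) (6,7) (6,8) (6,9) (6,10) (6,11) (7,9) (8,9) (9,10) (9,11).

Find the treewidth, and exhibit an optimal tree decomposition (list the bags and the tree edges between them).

The largest bag has 5 vertices, giving width 4; this decomposition certifies tw(G) ≤ 4. Conversely, {1, 3, 6, 8, 9} is a clique of size 5, and the vertices of any clique must share a bag in every tree decomposition; so some bag has ≥ 5 vertices and tw(G) ≥ 4. The upper and lower bounds meet at 4, so that is the treewidth.

Treewidth 4.
One optimal decomposition is:
Bags: B1 = {1, 3, 6, 9, 10}  B2 = {1, 2, 3, 6, 9}  B3 = {1, 3, 6, 9, 11}  B4 = {1, 2, 6, 7, 9}  B5 = {1, 2, 5, 6, 9}  B6 = {1, 3, 6, 8, 9}  B7 = {1, 2, 4, 6, 9}
Tree: B1–B2, B2–B3, B2–B4, B4–B5, B3–B6, B4–B7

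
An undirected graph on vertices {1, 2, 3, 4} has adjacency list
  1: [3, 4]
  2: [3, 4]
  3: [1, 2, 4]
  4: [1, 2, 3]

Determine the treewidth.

A width-2 tree decomposition is:
Bags: B1 = {1, 3, 4}  B2 = {2, 3, 4}
Tree: B1–B2
Each bag holds 3 vertices, so the decomposition has width 2, which upper-bounds the treewidth. Conversely, {1, 3, 4} is a clique of size 3, and the vertices of any clique must share a bag in every tree decomposition; so some bag has ≥ 3 vertices and tw(G) ≥ 2. Combining the bounds, tw(G) = 2.

2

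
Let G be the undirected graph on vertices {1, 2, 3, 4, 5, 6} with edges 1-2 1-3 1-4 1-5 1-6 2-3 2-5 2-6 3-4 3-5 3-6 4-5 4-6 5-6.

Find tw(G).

4

A width-4 tree decomposition is:
Bags: B1 = {1, 2, 3, 5, 6}  B2 = {1, 3, 4, 5, 6}
Tree: B1–B2
Each bag holds 5 vertices, so the decomposition has width 4, which upper-bounds the treewidth. On the other hand G contains the 5-clique {1, 2, 3, 5, 6}. A clique must lie in a single bag of any decomposition, so no decomposition can have width below 4. Therefore the treewidth is 4.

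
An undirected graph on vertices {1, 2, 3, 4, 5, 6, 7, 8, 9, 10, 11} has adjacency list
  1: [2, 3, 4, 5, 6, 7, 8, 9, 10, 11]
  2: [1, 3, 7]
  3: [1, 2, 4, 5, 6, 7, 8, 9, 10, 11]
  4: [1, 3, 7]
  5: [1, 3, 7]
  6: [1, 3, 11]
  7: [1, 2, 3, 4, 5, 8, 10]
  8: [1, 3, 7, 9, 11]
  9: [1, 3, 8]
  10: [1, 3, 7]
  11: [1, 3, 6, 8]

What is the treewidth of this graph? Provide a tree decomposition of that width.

Treewidth 3.
One such decomposition:
Bags: B1 = {1, 3, 6, 11}  B2 = {1, 3, 8, 11}  B3 = {1, 3, 7, 8}  B4 = {1, 3, 7, 10}  B5 = {1, 3, 8, 9}  B6 = {1, 3, 4, 7}  B7 = {1, 3, 5, 7}  B8 = {1, 2, 3, 7}
Tree: B1–B2, B2–B3, B3–B4, B2–B5, B4–B6, B4–B7, B7–B8

Each bag holds 4 vertices, so the decomposition has width 3, which upper-bounds the treewidth. Conversely, {1, 3, 8, 9} is a clique of size 4, and the vertices of any clique must share a bag in every tree decomposition; so some bag has ≥ 4 vertices and tw(G) ≥ 3. Therefore the treewidth is 3.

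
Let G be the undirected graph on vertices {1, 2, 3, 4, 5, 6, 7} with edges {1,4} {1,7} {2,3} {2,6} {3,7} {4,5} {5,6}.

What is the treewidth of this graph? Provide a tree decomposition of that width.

Each bag holds 3 vertices, so the decomposition has width 2, which upper-bounds the treewidth. For the lower bound, G contains the cycle 7–3–2–6–5–4–1–7, so G is not a forest; only forests have treewidth ≤ 1, hence tw(G) ≥ 2. Combining the bounds, tw(G) = 2.

Treewidth 2.
One optimal decomposition is:
Bags: B1 = {2, 3, 7}  B2 = {2, 6, 7}  B3 = {5, 6, 7}  B4 = {4, 5, 7}  B5 = {1, 4, 7}
Tree: B1–B2, B2–B3, B3–B4, B4–B5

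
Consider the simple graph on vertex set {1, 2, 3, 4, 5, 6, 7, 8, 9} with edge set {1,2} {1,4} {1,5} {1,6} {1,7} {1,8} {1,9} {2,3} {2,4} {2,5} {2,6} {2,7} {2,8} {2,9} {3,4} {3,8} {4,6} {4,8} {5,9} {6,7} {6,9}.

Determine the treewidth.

A width-3 tree decomposition is:
Bags: B1 = {1, 2, 4, 6}  B2 = {1, 2, 6, 9}  B3 = {1, 2, 6, 7}  B4 = {1, 2, 4, 8}  B5 = {2, 3, 4, 8}  B6 = {1, 2, 5, 9}
Tree: B1–B2, B2–B3, B1–B4, B4–B5, B2–B6
The largest bag has 4 vertices, giving width 3; this decomposition certifies tw(G) ≤ 3. Conversely, {1, 2, 4, 8} is a clique of size 4, and the vertices of any clique must share a bag in every tree decomposition; so some bag has ≥ 4 vertices and tw(G) ≥ 3. Combining the bounds, tw(G) = 3.

3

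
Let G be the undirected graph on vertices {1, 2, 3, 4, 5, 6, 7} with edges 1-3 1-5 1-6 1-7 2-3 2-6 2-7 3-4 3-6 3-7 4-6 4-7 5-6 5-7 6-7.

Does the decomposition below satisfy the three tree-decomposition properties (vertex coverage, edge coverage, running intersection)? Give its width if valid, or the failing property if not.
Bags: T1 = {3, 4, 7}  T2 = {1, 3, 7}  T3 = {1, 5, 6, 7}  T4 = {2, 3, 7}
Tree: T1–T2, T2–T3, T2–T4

No — edge (6,4) lies in no bag.

A tree decomposition must satisfy three properties: every vertex lies in some bag; for every edge, both endpoints lie together in some bag; and for every vertex, the bags containing it form a connected subtree. Here edge (6,4) lies in no bag, so the decomposition is invalid.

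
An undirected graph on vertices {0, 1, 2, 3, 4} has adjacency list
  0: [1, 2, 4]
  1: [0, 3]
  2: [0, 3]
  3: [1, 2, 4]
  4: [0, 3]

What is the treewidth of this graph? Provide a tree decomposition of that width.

Every bag has size at most 3, so the width is 3 − 1 = 2 and tw(G) ≤ 2. For the lower bound, G contains the cycle 4–0–1–3–4, so G is not a forest; only forests have treewidth ≤ 1, hence tw(G) ≥ 2. Hence tw(G) = 2 exactly.

Treewidth 2.
One such decomposition:
Bags: B1 = {0, 3, 4}  B2 = {0, 1, 3}  B3 = {0, 2, 3}
Tree: B1–B2, B2–B3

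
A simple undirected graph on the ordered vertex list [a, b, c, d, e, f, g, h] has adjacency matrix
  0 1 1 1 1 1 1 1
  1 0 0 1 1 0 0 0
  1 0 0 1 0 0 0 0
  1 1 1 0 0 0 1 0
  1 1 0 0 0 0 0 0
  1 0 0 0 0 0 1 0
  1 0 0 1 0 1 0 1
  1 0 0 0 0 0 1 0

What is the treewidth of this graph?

2

A width-2 tree decomposition is:
Bags: B1 = {a, d, g}  B2 = {a, b, d}  B3 = {a, f, g}  B4 = {a, c, d}  B5 = {a, g, h}  B6 = {a, b, e}
Tree: B1–B2, B1–B3, B1–B4, B3–B5, B2–B6
Every bag has size at most 3, so the width is 3 − 1 = 2 and tw(G) ≤ 2. Conversely, {a, d, g} is a clique of size 3, and the vertices of any clique must share a bag in every tree decomposition; so some bag has ≥ 3 vertices and tw(G) ≥ 2. Hence tw(G) = 2 exactly.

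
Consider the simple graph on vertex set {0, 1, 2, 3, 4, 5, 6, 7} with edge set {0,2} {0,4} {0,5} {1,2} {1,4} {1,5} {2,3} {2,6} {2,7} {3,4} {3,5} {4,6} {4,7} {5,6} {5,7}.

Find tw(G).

3

A width-3 tree decomposition is:
Bags: B1 = {1, 2, 4, 5}  B2 = {2, 3, 4, 5}  B3 = {2, 4, 5, 6}  B4 = {2, 4, 5, 7}  B5 = {0, 2, 4, 5}
Tree: B1–B2, B2–B3, B3–B4, B4–B5
The largest bag has 4 vertices, giving width 3; this decomposition certifies tw(G) ≤ 3. For the lower bound: the 4 vertex sets {1,5}, {3,4}, {2}, {6} are disjoint, each induces a connected subgraph, and every pair is joined by at least one edge of G. Contracting each set to a single vertex therefore yields K_{4} as a minor, and since treewidth is minor-monotone, tw(G) ≥ tw(K_{4}) = 3. Hence tw(G) = 3 exactly.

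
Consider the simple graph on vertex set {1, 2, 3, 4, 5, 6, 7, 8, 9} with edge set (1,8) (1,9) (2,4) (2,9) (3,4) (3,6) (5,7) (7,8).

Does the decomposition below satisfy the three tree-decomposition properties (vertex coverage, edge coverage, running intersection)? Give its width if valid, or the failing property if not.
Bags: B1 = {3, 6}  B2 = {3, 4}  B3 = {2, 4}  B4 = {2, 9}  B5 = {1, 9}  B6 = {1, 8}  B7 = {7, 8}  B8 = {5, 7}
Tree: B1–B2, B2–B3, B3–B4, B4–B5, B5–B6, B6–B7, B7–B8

Vertex coverage: the bags together contain {1, 2, 3, 4, 5, 6, 7, 8, 9}, the full vertex set. Edge coverage: each edge of G has both endpoints in at least one bag. Running intersection: for every vertex, the bags containing it form a connected subtree. All three properties hold, so this is a valid tree decomposition of width max|bag| − 1 = 1, and hence tw(G) ≤ 1.

Yes; width 1.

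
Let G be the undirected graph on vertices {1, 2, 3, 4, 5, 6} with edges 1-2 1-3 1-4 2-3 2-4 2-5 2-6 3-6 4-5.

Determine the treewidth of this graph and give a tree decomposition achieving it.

Treewidth 2.
One such decomposition:
Bags: B1 = {1, 2, 4}  B2 = {1, 2, 3}  B3 = {2, 3, 6}  B4 = {2, 4, 5}
Tree: B1–B2, B2–B3, B1–B4

Each bag holds 3 vertices, so the decomposition has width 2, which upper-bounds the treewidth. Conversely, {1, 2, 3} is a clique of size 3, and the vertices of any clique must share a bag in every tree decomposition; so some bag has ≥ 3 vertices and tw(G) ≥ 2. Therefore the treewidth is 2.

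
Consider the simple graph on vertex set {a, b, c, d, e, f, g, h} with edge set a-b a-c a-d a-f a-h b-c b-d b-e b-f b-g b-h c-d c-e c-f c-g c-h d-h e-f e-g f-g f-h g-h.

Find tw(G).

4

A width-4 tree decomposition is:
Bags: B1 = {a, b, c, f, h}  B2 = {b, c, f, g, h}  B3 = {b, c, e, f, g}  B4 = {a, b, c, d, h}
Tree: B1–B2, B2–B3, B1–B4
The largest bag has 5 vertices, giving width 4; this decomposition certifies tw(G) ≤ 4. For the lower bound, the 5 vertices {a, b, c, d, h} are pairwise adjacent, and any tree decomposition puts a clique entirely inside one bag — forcing width ≥ 4. Hence tw(G) = 4 exactly.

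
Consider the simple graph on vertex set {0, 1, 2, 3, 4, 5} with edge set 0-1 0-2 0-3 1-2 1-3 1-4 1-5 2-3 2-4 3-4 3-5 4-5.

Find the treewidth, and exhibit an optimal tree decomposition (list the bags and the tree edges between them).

Treewidth 3.
Bags: B1 = {1, 3, 4, 5}  B2 = {1, 2, 3, 4}  B3 = {0, 1, 2, 3}
Tree: B1–B2, B2–B3

The largest bag has 4 vertices, giving width 3; this decomposition certifies tw(G) ≤ 3. On the other hand G contains the 4-clique {0, 1, 2, 3}. A clique must lie in a single bag of any decomposition, so no decomposition can have width below 3. Combining the bounds, tw(G) = 3.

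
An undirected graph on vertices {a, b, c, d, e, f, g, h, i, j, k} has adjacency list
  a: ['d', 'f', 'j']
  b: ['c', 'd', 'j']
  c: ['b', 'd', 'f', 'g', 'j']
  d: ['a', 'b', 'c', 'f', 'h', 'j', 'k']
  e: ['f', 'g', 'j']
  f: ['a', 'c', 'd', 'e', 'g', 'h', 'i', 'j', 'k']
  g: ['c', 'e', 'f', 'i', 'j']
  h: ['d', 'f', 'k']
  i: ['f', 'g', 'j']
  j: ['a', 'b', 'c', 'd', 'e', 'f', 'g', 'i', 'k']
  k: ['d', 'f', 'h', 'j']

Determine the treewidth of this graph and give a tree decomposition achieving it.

Treewidth 3.
One optimal decomposition is:
Bags: B1 = {c, d, f, j}  B2 = {c, f, g, j}  B3 = {d, f, j, k}  B4 = {f, g, i, j}  B5 = {a, d, f, j}  B6 = {b, c, d, j}  B7 = {d, f, h, k}  B8 = {e, f, g, j}
Tree: B1–B2, B1–B3, B2–B4, B3–B5, B1–B6, B3–B7, B4–B8

The largest bag has 4 vertices, giving width 3; this decomposition certifies tw(G) ≤ 3. On the other hand G contains the 4-clique {c, d, f, j}. A clique must lie in a single bag of any decomposition, so no decomposition can have width below 3. Hence tw(G) = 3 exactly.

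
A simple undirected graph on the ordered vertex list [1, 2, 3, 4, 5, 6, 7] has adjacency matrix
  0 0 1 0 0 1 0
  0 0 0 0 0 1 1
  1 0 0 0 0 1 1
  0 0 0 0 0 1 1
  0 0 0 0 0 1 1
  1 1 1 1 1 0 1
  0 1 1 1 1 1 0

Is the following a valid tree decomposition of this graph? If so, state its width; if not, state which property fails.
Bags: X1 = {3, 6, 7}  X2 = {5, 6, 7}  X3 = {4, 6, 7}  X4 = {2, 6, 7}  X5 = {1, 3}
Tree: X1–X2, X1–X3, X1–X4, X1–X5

No — edge (6,1) lies in no bag.

A tree decomposition must satisfy three properties: every vertex lies in some bag; for every edge, both endpoints lie together in some bag; and for every vertex, the bags containing it form a connected subtree. Here edge (6,1) lies in no bag, so the decomposition is invalid.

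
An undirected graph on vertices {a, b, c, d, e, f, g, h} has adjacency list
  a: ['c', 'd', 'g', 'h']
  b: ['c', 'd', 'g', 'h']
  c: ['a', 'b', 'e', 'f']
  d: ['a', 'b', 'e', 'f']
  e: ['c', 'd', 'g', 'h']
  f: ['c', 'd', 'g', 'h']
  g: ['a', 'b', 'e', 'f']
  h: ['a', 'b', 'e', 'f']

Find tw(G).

A width-4 tree decomposition is:
Bags: B1 = {a, b, c, e, f}  B2 = {a, b, d, e, f}  B3 = {a, b, e, f, g}  B4 = {a, b, e, f, h}
Tree: B1–B2, B2–B3, B3–B4
Every bag has size at most 5, so the width is 5 − 1 = 4 and tw(G) ≤ 4. For the lower bound: the 5 vertex sets {c,e}, {b,d}, {a,g}, {f}, {h} are disjoint, each induces a connected subgraph, and every pair is joined by at least one edge of G. Contracting each set to a single vertex therefore yields K_{5} as a minor, and since treewidth is minor-monotone, tw(G) ≥ tw(K_{5}) = 4. Combining the bounds, tw(G) = 4.

4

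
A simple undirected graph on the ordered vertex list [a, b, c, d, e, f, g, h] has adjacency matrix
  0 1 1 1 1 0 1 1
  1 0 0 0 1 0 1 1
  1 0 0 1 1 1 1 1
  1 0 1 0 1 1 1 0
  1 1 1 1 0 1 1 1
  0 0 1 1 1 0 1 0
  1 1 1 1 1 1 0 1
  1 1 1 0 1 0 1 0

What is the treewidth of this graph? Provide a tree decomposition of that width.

Treewidth 4.
One optimal decomposition is:
Bags: B1 = {a, c, e, g, h}  B2 = {a, c, d, e, g}  B3 = {a, b, e, g, h}  B4 = {c, d, e, f, g}
Tree: B1–B2, B1–B3, B2–B4

Every bag has size at most 5, so the width is 5 − 1 = 4 and tw(G) ≤ 4. For the lower bound, the 5 vertices {c, d, e, f, g} are pairwise adjacent, and any tree decomposition puts a clique entirely inside one bag — forcing width ≥ 4. Combining the bounds, tw(G) = 4.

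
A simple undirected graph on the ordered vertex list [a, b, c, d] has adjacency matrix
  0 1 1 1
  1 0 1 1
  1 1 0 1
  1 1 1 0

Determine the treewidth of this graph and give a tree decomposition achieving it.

Treewidth 3.
One optimal decomposition is:
Bags: B1 = {a, b, c, d}
Tree: (single bag)

With just one bag of size 4, the width is 4 − 1 = 3, so tw(G) ≤ 3. For the lower bound, the 4 vertices {a, b, c, d} are pairwise adjacent, and any tree decomposition puts a clique entirely inside one bag — forcing width ≥ 3. Therefore the treewidth is 3.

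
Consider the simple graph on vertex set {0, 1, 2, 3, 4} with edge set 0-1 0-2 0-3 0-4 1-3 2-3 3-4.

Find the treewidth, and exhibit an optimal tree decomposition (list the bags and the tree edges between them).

Treewidth 2.
Bags: B1 = {0, 1, 3}  B2 = {0, 3, 4}  B3 = {0, 2, 3}
Tree: B1–B2, B2–B3

Each bag holds 3 vertices, so the decomposition has width 2, which upper-bounds the treewidth. For the lower bound, the 3 vertices {0, 1, 3} are pairwise adjacent, and any tree decomposition puts a clique entirely inside one bag — forcing width ≥ 2. Hence tw(G) = 2 exactly.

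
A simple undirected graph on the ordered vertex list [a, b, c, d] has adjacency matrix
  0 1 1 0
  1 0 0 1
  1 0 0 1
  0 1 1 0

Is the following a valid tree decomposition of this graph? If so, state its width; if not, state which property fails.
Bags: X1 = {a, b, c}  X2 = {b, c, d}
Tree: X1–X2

Yes; width 2.

Vertex coverage: the bags together contain {a, b, c, d}, the full vertex set. Edge coverage: each edge of G has both endpoints in at least one bag. Running intersection: for every vertex, the bags containing it form a connected subtree. All three properties hold, so this is a valid tree decomposition of width max|bag| − 1 = 2, and hence tw(G) ≤ 2.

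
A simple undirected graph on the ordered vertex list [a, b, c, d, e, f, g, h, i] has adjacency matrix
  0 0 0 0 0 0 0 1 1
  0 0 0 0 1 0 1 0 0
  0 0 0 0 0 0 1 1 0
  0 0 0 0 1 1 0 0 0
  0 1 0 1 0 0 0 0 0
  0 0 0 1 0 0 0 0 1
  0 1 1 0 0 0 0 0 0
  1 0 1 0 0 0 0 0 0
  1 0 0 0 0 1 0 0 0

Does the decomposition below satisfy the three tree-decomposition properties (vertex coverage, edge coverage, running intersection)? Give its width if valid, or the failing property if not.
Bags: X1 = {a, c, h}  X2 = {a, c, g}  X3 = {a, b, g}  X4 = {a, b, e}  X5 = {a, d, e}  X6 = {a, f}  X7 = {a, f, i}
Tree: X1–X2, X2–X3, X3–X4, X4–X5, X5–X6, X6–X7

No — edge (d,f) lies in no bag.

A tree decomposition must satisfy three properties: every vertex lies in some bag; for every edge, both endpoints lie together in some bag; and for every vertex, the bags containing it form a connected subtree. Here edge (d,f) lies in no bag, so the decomposition is invalid.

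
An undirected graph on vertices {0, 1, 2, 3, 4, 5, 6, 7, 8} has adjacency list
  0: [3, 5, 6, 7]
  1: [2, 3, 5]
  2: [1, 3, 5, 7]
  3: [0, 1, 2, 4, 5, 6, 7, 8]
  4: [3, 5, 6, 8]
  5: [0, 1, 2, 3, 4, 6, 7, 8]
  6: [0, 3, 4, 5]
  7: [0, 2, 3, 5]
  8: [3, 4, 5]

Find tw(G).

3

A width-3 tree decomposition is:
Bags: B1 = {2, 3, 5, 7}  B2 = {0, 3, 5, 7}  B3 = {0, 3, 5, 6}  B4 = {3, 4, 5, 6}  B5 = {1, 2, 3, 5}  B6 = {3, 4, 5, 8}
Tree: B1–B2, B2–B3, B3–B4, B1–B5, B4–B6
The largest bag has 4 vertices, giving width 3; this decomposition certifies tw(G) ≤ 3. For the lower bound, the 4 vertices {0, 3, 5, 6} are pairwise adjacent, and any tree decomposition puts a clique entirely inside one bag — forcing width ≥ 3. Combining the bounds, tw(G) = 3.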